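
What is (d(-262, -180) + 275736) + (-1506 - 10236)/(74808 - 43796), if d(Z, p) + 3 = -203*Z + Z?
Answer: 5096149571/15506 ≈ 3.2866e+5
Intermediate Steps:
d(Z, p) = -3 - 202*Z (d(Z, p) = -3 + (-203*Z + Z) = -3 - 202*Z)
(d(-262, -180) + 275736) + (-1506 - 10236)/(74808 - 43796) = ((-3 - 202*(-262)) + 275736) + (-1506 - 10236)/(74808 - 43796) = ((-3 + 52924) + 275736) - 11742/31012 = (52921 + 275736) - 11742*1/31012 = 328657 - 5871/15506 = 5096149571/15506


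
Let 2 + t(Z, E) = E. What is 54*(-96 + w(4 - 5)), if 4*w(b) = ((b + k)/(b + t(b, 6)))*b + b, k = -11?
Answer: -10287/2 ≈ -5143.5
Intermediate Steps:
t(Z, E) = -2 + E
w(b) = b/4 + b*(-11 + b)/(4*(4 + b)) (w(b) = (((b - 11)/(b + (-2 + 6)))*b + b)/4 = (((-11 + b)/(b + 4))*b + b)/4 = (((-11 + b)/(4 + b))*b + b)/4 = (b*(-11 + b)/(4 + b) + b)/4 = (b + b*(-11 + b)/(4 + b))/4 = b/4 + b*(-11 + b)/(4*(4 + b)))
54*(-96 + w(4 - 5)) = 54*(-96 + (4 - 5)*(-7 + 2*(4 - 5))/(4*(4 + (4 - 5)))) = 54*(-96 + (¼)*(-1)*(-7 + 2*(-1))/(4 - 1)) = 54*(-96 + (¼)*(-1)*(-7 - 2)/3) = 54*(-96 + (¼)*(-1)*(⅓)*(-9)) = 54*(-96 + ¾) = 54*(-381/4) = -10287/2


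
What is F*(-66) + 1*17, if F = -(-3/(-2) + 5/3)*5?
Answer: 1062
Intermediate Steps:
F = -95/6 (F = -(-3*(-1/2) + 5*(1/3))*5 = -(3/2 + 5/3)*5 = -1*19/6*5 = -19/6*5 = -95/6 ≈ -15.833)
F*(-66) + 1*17 = -95/6*(-66) + 1*17 = 1045 + 17 = 1062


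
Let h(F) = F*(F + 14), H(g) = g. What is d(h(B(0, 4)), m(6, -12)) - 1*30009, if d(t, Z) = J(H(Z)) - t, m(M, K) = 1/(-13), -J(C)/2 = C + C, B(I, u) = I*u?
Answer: -390113/13 ≈ -30009.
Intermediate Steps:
J(C) = -4*C (J(C) = -2*(C + C) = -4*C)
h(F) = F*(14 + F)
m(M, K) = -1/13
d(t, Z) = -t - 4*Z (d(t, Z) = -4*Z - t = -t - 4*Z)
d(h(B(0, 4)), m(6, -12)) - 1*30009 = (-0*4*(14 + 0*4) - 4*(-1/13)) - 1*30009 = (-0*(14 + 0) + 4/13) - 30009 = (-0*14 + 4/13) - 30009 = (-1*0 + 4/13) - 30009 = (0 + 4/13) - 30009 = 4/13 - 30009 = -390113/13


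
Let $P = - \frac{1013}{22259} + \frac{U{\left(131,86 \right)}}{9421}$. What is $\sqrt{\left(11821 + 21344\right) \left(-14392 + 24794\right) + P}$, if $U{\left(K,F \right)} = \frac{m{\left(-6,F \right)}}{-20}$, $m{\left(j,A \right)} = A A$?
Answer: $\frac{\sqrt{379264475986323290501058330}}{1048510195} \approx 18574.0$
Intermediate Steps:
$m{\left(j,A \right)} = A^{2}$
$U{\left(K,F \right)} = - \frac{F^{2}}{20}$ ($U{\left(K,F \right)} = \frac{F^{2}}{-20} = F^{2} \left(- \frac{1}{20}\right) = - \frac{F^{2}}{20}$)
$P = - \frac{88874256}{1048510195}$ ($P = - \frac{1013}{22259} + \frac{\left(- \frac{1}{20}\right) 86^{2}}{9421} = \left(-1013\right) \frac{1}{22259} + \left(- \frac{1}{20}\right) 7396 \cdot \frac{1}{9421} = - \frac{1013}{22259} - \frac{1849}{47105} = - \frac{88874256}{1048510195} \approx -0.084762$)
$\sqrt{\left(11821 + 21344\right) \left(-14392 + 24794\right) + P} = \sqrt{\left(11821 + 21344\right) \left(-14392 + 24794\right) - \frac{88874256}{1048510195}} = \sqrt{33165 \cdot 10402 - \frac{88874256}{1048510195}} = \sqrt{344982330 - \frac{88874256}{1048510195}} = \sqrt{\frac{361717490010980094}{1048510195}} = \frac{\sqrt{379264475986323290501058330}}{1048510195}$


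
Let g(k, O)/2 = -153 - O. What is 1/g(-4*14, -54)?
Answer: -1/198 ≈ -0.0050505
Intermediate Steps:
g(k, O) = -306 - 2*O (g(k, O) = 2*(-153 - O) = -306 - 2*O)
1/g(-4*14, -54) = 1/(-306 - 2*(-54)) = 1/(-306 + 108) = 1/(-198) = -1/198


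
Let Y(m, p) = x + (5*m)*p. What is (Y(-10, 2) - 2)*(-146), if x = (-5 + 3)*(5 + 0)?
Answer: 16352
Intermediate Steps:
x = -10 (x = -2*5 = -10)
Y(m, p) = -10 + 5*m*p (Y(m, p) = -10 + (5*m)*p = -10 + 5*m*p)
(Y(-10, 2) - 2)*(-146) = ((-10 + 5*(-10)*2) - 2)*(-146) = ((-10 - 100) - 2)*(-146) = (-110 - 2)*(-146) = -112*(-146) = 16352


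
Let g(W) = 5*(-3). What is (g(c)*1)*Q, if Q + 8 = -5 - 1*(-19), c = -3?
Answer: -90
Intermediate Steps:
g(W) = -15
Q = 6 (Q = -8 + (-5 - 1*(-19)) = -8 + (-5 + 19) = -8 + 14 = 6)
(g(c)*1)*Q = -15*1*6 = -15*6 = -90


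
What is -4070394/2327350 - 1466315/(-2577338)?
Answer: -3539076457961/2999183797150 ≈ -1.1800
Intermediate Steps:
-4070394/2327350 - 1466315/(-2577338) = -4070394*1/2327350 - 1466315*(-1/2577338) = -2035197/1163675 + 1466315/2577338 = -3539076457961/2999183797150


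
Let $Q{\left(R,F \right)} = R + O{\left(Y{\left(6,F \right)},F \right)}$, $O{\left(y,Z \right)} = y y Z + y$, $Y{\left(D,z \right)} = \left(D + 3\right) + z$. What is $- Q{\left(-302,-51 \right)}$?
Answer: $90308$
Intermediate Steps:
$Y{\left(D,z \right)} = 3 + D + z$ ($Y{\left(D,z \right)} = \left(3 + D\right) + z = 3 + D + z$)
$O{\left(y,Z \right)} = y + Z y^{2}$ ($O{\left(y,Z \right)} = y^{2} Z + y = Z y^{2} + y = y + Z y^{2}$)
$Q{\left(R,F \right)} = R + \left(1 + F \left(9 + F\right)\right) \left(9 + F\right)$ ($Q{\left(R,F \right)} = R + \left(3 + 6 + F\right) \left(1 + F \left(3 + 6 + F\right)\right) = R + \left(9 + F\right) \left(1 + F \left(9 + F\right)\right) = R + \left(1 + F \left(9 + F\right)\right) \left(9 + F\right)$)
$- Q{\left(-302,-51 \right)} = - (-302 + \left(1 - 51 \left(9 - 51\right)\right) \left(9 - 51\right)) = - (-302 + \left(1 - -2142\right) \left(-42\right)) = - (-302 + \left(1 + 2142\right) \left(-42\right)) = - (-302 + 2143 \left(-42\right)) = - (-302 - 90006) = \left(-1\right) \left(-90308\right) = 90308$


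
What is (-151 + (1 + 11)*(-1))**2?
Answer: 26569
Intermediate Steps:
(-151 + (1 + 11)*(-1))**2 = (-151 + 12*(-1))**2 = (-151 - 12)**2 = (-163)**2 = 26569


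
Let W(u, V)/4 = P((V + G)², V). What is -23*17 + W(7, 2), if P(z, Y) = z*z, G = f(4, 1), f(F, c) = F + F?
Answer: 39609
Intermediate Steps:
f(F, c) = 2*F
G = 8 (G = 2*4 = 8)
P(z, Y) = z²
W(u, V) = 4*(8 + V)⁴ (W(u, V) = 4*((V + 8)²)² = 4*((8 + V)²)² = 4*(8 + V)⁴)
-23*17 + W(7, 2) = -23*17 + 4*(8 + 2)⁴ = -391 + 4*10⁴ = -391 + 4*10000 = -391 + 40000 = 39609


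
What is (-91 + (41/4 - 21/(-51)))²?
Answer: 29844369/4624 ≈ 6454.2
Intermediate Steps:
(-91 + (41/4 - 21/(-51)))² = (-91 + (41*(¼) - 21*(-1/51)))² = (-91 + (41/4 + 7/17))² = (-91 + 725/68)² = (-5463/68)² = 29844369/4624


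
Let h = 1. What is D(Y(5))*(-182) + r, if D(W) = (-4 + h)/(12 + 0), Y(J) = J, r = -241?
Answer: -391/2 ≈ -195.50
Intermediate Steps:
D(W) = -¼ (D(W) = (-4 + 1)/(12 + 0) = -3/12 = -3*1/12 = -¼)
D(Y(5))*(-182) + r = -¼*(-182) - 241 = 91/2 - 241 = -391/2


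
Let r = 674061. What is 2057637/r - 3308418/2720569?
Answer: 1122622629985/611276486903 ≈ 1.8365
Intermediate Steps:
2057637/r - 3308418/2720569 = 2057637/674061 - 3308418/2720569 = 2057637*(1/674061) - 3308418*1/2720569 = 685879/224687 - 3308418/2720569 = 1122622629985/611276486903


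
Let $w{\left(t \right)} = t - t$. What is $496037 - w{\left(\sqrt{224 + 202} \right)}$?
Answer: $496037$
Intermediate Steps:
$w{\left(t \right)} = 0$
$496037 - w{\left(\sqrt{224 + 202} \right)} = 496037 - 0 = 496037 + 0 = 496037$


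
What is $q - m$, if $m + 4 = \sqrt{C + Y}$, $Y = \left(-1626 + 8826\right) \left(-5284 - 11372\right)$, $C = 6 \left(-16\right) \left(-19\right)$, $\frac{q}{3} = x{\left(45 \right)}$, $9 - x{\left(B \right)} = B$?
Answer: $-104 - 4 i \sqrt{7495086} \approx -104.0 - 10951.0 i$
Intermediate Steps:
$x{\left(B \right)} = 9 - B$
$q = -108$ ($q = 3 \left(9 - 45\right) = 3 \left(-36\right) = -108$)
$C = 1824$ ($C = \left(-96\right) \left(-19\right) = 1824$)
$Y = -119923200$ ($Y = 7200 \left(-16656\right) = -119923200$)
$m = -4 + 4 i \sqrt{7495086}$ ($m = -4 + \sqrt{1824 - 119923200} = -4 + \sqrt{-119921376} = -4 + 4 i \sqrt{7495086} \approx -4.0 + 10951.0 i$)
$q - m = -108 - \left(-4 + 4 i \sqrt{7495086}\right) = -108 + \left(4 - 4 i \sqrt{7495086}\right) = -104 - 4 i \sqrt{7495086}$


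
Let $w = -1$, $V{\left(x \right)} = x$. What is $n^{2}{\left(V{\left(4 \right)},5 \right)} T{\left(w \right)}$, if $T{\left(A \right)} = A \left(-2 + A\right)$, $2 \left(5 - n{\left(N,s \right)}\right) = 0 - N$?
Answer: $147$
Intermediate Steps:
$n{\left(N,s \right)} = 5 + \frac{N}{2}$ ($n{\left(N,s \right)} = 5 - \frac{0 - N}{2} = 5 - \frac{\left(-1\right) N}{2} = 5 + \frac{N}{2}$)
$n^{2}{\left(V{\left(4 \right)},5 \right)} T{\left(w \right)} = \left(5 + \frac{1}{2} \cdot 4\right)^{2} \left(- (-2 - 1)\right) = \left(5 + 2\right)^{2} \left(\left(-1\right) \left(-3\right)\right) = 7^{2} \cdot 3 = 49 \cdot 3 = 147$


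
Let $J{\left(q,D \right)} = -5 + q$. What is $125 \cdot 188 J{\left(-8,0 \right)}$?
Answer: $-305500$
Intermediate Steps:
$125 \cdot 188 J{\left(-8,0 \right)} = 125 \cdot 188 \left(-5 - 8\right) = 23500 \left(-13\right) = -305500$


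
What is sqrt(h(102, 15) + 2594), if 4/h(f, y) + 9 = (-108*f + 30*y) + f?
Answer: sqrt(284519551134)/10473 ≈ 50.931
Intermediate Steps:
h(f, y) = 4/(-9 - 107*f + 30*y) (h(f, y) = 4/(-9 + ((-108*f + 30*y) + f)) = 4/(-9 + (-107*f + 30*y)) = 4/(-9 - 107*f + 30*y))
sqrt(h(102, 15) + 2594) = sqrt(4/(-9 - 107*102 + 30*15) + 2594) = sqrt(4/(-9 - 10914 + 450) + 2594) = sqrt(4/(-10473) + 2594) = sqrt(4*(-1/10473) + 2594) = sqrt(-4/10473 + 2594) = sqrt(27166958/10473) = sqrt(284519551134)/10473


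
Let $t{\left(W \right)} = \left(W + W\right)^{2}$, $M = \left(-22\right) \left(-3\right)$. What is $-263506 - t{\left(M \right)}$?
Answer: $-280930$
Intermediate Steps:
$M = 66$
$t{\left(W \right)} = 4 W^{2}$ ($t{\left(W \right)} = \left(2 W\right)^{2} = 4 W^{2}$)
$-263506 - t{\left(M \right)} = -263506 - 4 \cdot 66^{2} = -263506 - 4 \cdot 4356 = -263506 - 17424 = -280930$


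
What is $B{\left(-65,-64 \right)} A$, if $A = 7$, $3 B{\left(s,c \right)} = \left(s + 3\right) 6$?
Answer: $-868$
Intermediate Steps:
$B{\left(s,c \right)} = 6 + 2 s$ ($B{\left(s,c \right)} = \frac{\left(s + 3\right) 6}{3} = \frac{\left(3 + s\right) 6}{3} = \frac{18 + 6 s}{3} = 6 + 2 s$)
$B{\left(-65,-64 \right)} A = \left(6 + 2 \left(-65\right)\right) 7 = \left(6 - 130\right) 7 = \left(-124\right) 7 = -868$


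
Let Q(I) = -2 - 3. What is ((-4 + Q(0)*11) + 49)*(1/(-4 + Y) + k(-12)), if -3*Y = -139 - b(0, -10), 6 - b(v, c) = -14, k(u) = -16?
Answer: 7830/49 ≈ 159.80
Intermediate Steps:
Q(I) = -5
b(v, c) = 20 (b(v, c) = 6 - 1*(-14) = 6 + 14 = 20)
Y = 53 (Y = -(-139 - 1*20)/3 = -(-139 - 20)/3 = -⅓*(-159) = 53)
((-4 + Q(0)*11) + 49)*(1/(-4 + Y) + k(-12)) = ((-4 - 5*11) + 49)*(1/(-4 + 53) - 16) = ((-4 - 55) + 49)*(1/49 - 16) = (-59 + 49)*(1/49 - 16) = -10*(-783/49) = 7830/49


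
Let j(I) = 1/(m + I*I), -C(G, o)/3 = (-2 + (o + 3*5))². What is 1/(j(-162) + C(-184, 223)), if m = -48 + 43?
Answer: -26239/4384222031 ≈ -5.9849e-6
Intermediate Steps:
C(G, o) = -3*(13 + o)² (C(G, o) = -3*(-2 + (o + 3*5))² = -3*(-2 + (o + 15))² = -3*(-2 + (15 + o))² = -3*(13 + o)²)
m = -5
j(I) = 1/(-5 + I²) (j(I) = 1/(-5 + I*I) = 1/(-5 + I²))
1/(j(-162) + C(-184, 223)) = 1/(1/(-5 + (-162)²) - 3*(13 + 223)²) = 1/(1/(-5 + 26244) - 3*236²) = 1/(1/26239 - 3*55696) = 1/(1/26239 - 167088) = 1/(-4384222031/26239) = -26239/4384222031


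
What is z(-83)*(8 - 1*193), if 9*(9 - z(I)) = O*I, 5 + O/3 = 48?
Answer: -665260/3 ≈ -2.2175e+5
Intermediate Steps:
O = 129 (O = -15 + 3*48 = -15 + 144 = 129)
z(I) = 9 - 43*I/3
z(-83)*(8 - 1*193) = (9 - 43/3*(-83))*(8 - 1*193) = (9 + 3569/3)*(8 - 193) = (3596/3)*(-185) = -665260/3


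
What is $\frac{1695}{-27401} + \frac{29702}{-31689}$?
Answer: $- \frac{867577357}{868310289} \approx -0.99916$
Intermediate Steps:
$\frac{1695}{-27401} + \frac{29702}{-31689} = 1695 \left(- \frac{1}{27401}\right) + 29702 \left(- \frac{1}{31689}\right) = - \frac{1695}{27401} - \frac{29702}{31689} = - \frac{867577357}{868310289}$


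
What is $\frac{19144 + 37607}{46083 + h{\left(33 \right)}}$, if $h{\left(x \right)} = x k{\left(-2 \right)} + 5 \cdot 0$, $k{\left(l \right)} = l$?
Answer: $\frac{18917}{15339} \approx 1.2333$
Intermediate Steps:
$h{\left(x \right)} = - 2 x$ ($h{\left(x \right)} = x \left(-2\right) + 5 \cdot 0 = - 2 x + 0 = - 2 x$)
$\frac{19144 + 37607}{46083 + h{\left(33 \right)}} = \frac{19144 + 37607}{46083 - 66} = \frac{56751}{46083 - 66} = \frac{56751}{46017} = 56751 \cdot \frac{1}{46017} = \frac{18917}{15339}$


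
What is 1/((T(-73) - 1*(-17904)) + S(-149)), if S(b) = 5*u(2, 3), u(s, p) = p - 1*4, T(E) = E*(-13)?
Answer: 1/18848 ≈ 5.3056e-5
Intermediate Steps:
T(E) = -13*E
u(s, p) = -4 + p (u(s, p) = p - 4 = -4 + p)
S(b) = -5 (S(b) = 5*(-4 + 3) = 5*(-1) = -5)
1/((T(-73) - 1*(-17904)) + S(-149)) = 1/((-13*(-73) - 1*(-17904)) - 5) = 1/((949 + 17904) - 5) = 1/(18853 - 5) = 1/18848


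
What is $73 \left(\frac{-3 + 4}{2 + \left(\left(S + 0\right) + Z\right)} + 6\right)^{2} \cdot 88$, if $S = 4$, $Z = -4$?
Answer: $271414$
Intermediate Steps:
$73 \left(\frac{-3 + 4}{2 + \left(\left(S + 0\right) + Z\right)} + 6\right)^{2} \cdot 88 = 73 \left(\frac{-3 + 4}{2 + \left(\left(4 + 0\right) - 4\right)} + 6\right)^{2} \cdot 88 = 73 \left(1 \frac{1}{2 + \left(4 - 4\right)} + 6\right)^{2} \cdot 88 = 73 \left(1 \frac{1}{2 + 0} + 6\right)^{2} \cdot 88 = 73 \left(1 \cdot \frac{1}{2} + 6\right)^{2} \cdot 88 = 73 \left(\frac{1}{2} + 6\right)^{2} \cdot 88 = 73 \left(\frac{13}{2}\right)^{2} \cdot 88 = 73 \cdot \frac{169}{4} \cdot 88 = \frac{12337}{4} \cdot 88 = 271414$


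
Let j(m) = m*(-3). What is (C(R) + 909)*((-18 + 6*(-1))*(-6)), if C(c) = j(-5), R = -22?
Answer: 133056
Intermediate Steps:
j(m) = -3*m
C(c) = 15 (C(c) = -3*(-5) = 15)
(C(R) + 909)*((-18 + 6*(-1))*(-6)) = (15 + 909)*((-18 + 6*(-1))*(-6)) = 924*((-18 - 6)*(-6)) = 924*(-24*(-6)) = 924*144 = 133056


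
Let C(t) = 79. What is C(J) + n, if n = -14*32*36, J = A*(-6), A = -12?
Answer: -16049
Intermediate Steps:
J = 72 (J = -12*(-6) = 72)
n = -16128 (n = -448*36 = -16128)
C(J) + n = 79 - 16128 = -16049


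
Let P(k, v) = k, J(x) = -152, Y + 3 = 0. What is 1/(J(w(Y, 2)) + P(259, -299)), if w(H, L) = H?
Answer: 1/107 ≈ 0.0093458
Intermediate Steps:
Y = -3 (Y = -3 + 0 = -3)
1/(J(w(Y, 2)) + P(259, -299)) = 1/(-152 + 259) = 1/107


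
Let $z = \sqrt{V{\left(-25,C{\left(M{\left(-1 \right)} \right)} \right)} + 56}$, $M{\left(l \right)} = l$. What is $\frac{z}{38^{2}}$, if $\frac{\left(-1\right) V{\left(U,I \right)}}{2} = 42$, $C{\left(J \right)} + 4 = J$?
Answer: $\frac{i \sqrt{7}}{722} \approx 0.0036645 i$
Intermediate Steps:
$C{\left(J \right)} = -4 + J$
$V{\left(U,I \right)} = -84$ ($V{\left(U,I \right)} = \left(-2\right) 42 = -84$)
$z = 2 i \sqrt{7}$ ($z = \sqrt{-84 + 56} = \sqrt{-28} = 2 i \sqrt{7} \approx 5.2915 i$)
$\frac{z}{38^{2}} = \frac{2 i \sqrt{7}}{38^{2}} = \frac{2 i \sqrt{7}}{1444} = 2 i \sqrt{7} \cdot \frac{1}{1444} = \frac{i \sqrt{7}}{722}$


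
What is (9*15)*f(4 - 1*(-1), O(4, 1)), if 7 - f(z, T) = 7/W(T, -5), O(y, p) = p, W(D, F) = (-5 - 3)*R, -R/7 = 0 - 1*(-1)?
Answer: 7425/8 ≈ 928.13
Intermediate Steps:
R = -7 (R = -7*(0 - 1*(-1)) = -7*(0 + 1) = -7*1 = -7)
W(D, F) = 56 (W(D, F) = (-5 - 3)*(-7) = -8*(-7) = 56)
f(z, T) = 55/8 (f(z, T) = 7 - 7/56 = 7 - 1*1/8 = 7 - 1/8 = 55/8)
(9*15)*f(4 - 1*(-1), O(4, 1)) = (9*15)*(55/8) = 135*(55/8) = 7425/8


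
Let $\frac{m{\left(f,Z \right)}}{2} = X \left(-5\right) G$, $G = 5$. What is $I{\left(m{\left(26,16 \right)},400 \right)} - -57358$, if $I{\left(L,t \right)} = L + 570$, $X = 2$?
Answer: $57828$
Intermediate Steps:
$m{\left(f,Z \right)} = -100$ ($m{\left(f,Z \right)} = 2 \cdot 2 \left(-5\right) 5 = 2 \left(\left(-10\right) 5\right) = 2 \left(-50\right) = -100$)
$I{\left(L,t \right)} = 570 + L$
$I{\left(m{\left(26,16 \right)},400 \right)} - -57358 = \left(570 - 100\right) - -57358 = 470 + 57358 = 57828$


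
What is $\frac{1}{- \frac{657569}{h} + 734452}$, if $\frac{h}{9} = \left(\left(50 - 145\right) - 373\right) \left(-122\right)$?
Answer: $\frac{513864}{377407784959} \approx 1.3616 \cdot 10^{-6}$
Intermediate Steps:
$h = 513864$ ($h = 9 \left(\left(50 - 145\right) - 373\right) \left(-122\right) = 9 \left(-95 - 373\right) \left(-122\right) = 9 \left(\left(-468\right) \left(-122\right)\right) = 9 \cdot 57096 = 513864$)
$\frac{1}{- \frac{657569}{h} + 734452} = \frac{1}{- \frac{657569}{513864} + 734452} = \frac{1}{\frac{377407784959}{513864}} = \frac{513864}{377407784959}$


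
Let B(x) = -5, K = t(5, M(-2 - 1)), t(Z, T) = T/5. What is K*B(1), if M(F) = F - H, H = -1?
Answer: 2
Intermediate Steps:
M(F) = 1 + F (M(F) = F - 1*(-1) = F + 1 = 1 + F)
t(Z, T) = T/5 (t(Z, T) = T*(⅕) = T/5)
K = -⅖ (K = (1 + (-2 - 1))/5 = (1 - 3)/5 = (⅕)*(-2) = -⅖ ≈ -0.40000)
K*B(1) = -⅖*(-5) = 2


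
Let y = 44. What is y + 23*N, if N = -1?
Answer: 21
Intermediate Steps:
y + 23*N = 44 + 23*(-1) = 44 - 23 = 21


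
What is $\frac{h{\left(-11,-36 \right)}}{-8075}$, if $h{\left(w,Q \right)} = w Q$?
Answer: $- \frac{396}{8075} \approx -0.04904$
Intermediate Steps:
$h{\left(w,Q \right)} = Q w$
$\frac{h{\left(-11,-36 \right)}}{-8075} = \frac{\left(-36\right) \left(-11\right)}{-8075} = 396 \left(- \frac{1}{8075}\right) = - \frac{396}{8075}$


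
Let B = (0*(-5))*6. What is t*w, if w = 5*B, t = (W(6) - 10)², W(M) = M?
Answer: 0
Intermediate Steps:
B = 0 (B = 0*6 = 0)
t = 16 (t = (6 - 10)² = (-4)² = 16)
w = 0 (w = 5*0 = 0)
t*w = 16*0 = 0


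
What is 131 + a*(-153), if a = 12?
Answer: -1705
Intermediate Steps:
131 + a*(-153) = 131 + 12*(-153) = 131 - 1836 = -1705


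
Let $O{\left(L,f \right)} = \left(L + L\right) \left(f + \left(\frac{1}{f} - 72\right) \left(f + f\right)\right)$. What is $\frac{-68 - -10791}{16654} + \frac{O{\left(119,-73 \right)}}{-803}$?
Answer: $- \frac{3761443633}{1215742} \approx -3093.9$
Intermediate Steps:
$O{\left(L,f \right)} = 2 L \left(f + 2 f \left(-72 + \frac{1}{f}\right)\right)$ ($O{\left(L,f \right)} = 2 L \left(f + \left(-72 + \frac{1}{f}\right) 2 f\right) = 2 L \left(f + 2 f \left(-72 + \frac{1}{f}\right)\right)$)
$\frac{-68 - -10791}{16654} + \frac{O{\left(119,-73 \right)}}{-803} = \frac{-68 - -10791}{16654} + \frac{2 \cdot 119 \left(2 - -10439\right)}{-803} = \left(-68 + 10791\right) \frac{1}{16654} + 2 \cdot 119 \left(2 + 10439\right) \left(- \frac{1}{803}\right) = 10723 \cdot \frac{1}{16654} + 2 \cdot 119 \cdot 10441 \left(- \frac{1}{803}\right) = \frac{10723}{16654} + 2484958 \left(- \frac{1}{803}\right) = \frac{10723}{16654} - \frac{2484958}{803} = - \frac{3761443633}{1215742}$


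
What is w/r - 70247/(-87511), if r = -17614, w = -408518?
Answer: 18493574678/770709377 ≈ 23.996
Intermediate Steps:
w/r - 70247/(-87511) = -408518/(-17614) - 70247/(-87511) = -408518*(-1/17614) - 70247*(-1/87511) = 204259/8807 + 70247/87511 = 18493574678/770709377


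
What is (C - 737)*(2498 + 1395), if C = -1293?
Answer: -7902790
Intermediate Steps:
(C - 737)*(2498 + 1395) = (-1293 - 737)*(2498 + 1395) = -2030*3893 = -7902790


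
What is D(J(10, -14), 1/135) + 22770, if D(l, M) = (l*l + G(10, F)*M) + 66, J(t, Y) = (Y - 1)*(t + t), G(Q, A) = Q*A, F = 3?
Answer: 1015526/9 ≈ 1.1284e+5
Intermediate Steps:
G(Q, A) = A*Q
J(t, Y) = 2*t*(-1 + Y) (J(t, Y) = (-1 + Y)*(2*t) = 2*t*(-1 + Y))
D(l, M) = 66 + l² + 30*M (D(l, M) = (l*l + (3*10)*M) + 66 = (l² + 30*M) + 66 = 66 + l² + 30*M)
D(J(10, -14), 1/135) + 22770 = (66 + (2*10*(-1 - 14))² + 30/135) + 22770 = (66 + (2*10*(-15))² + 30*(1/135)) + 22770 = (66 + (-300)² + 2/9) + 22770 = (66 + 90000 + 2/9) + 22770 = 810596/9 + 22770 = 1015526/9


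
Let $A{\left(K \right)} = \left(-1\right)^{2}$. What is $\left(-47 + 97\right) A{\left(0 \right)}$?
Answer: $50$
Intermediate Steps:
$A{\left(K \right)} = 1$
$\left(-47 + 97\right) A{\left(0 \right)} = \left(-47 + 97\right) 1 = 50 \cdot 1 = 50$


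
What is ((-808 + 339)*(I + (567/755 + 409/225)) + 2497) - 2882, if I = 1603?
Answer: -25596654706/33975 ≈ -7.5340e+5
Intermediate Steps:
((-808 + 339)*(I + (567/755 + 409/225)) + 2497) - 2882 = ((-808 + 339)*(1603 + (567/755 + 409/225)) + 2497) - 2882 = (-469*(1603 + (567*(1/755) + 409*(1/225))) + 2497) - 2882 = (-469*(1603 + (567/755 + 409/225)) + 2497) - 2882 = (-469*(1603 + 87274/33975) + 2497) - 2882 = (-469*54549199/33975 + 2497) - 2882 = (-25583574331/33975 + 2497) - 2882 = -25498738756/33975 - 2882 = -25596654706/33975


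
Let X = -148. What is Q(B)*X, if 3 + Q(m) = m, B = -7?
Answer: 1480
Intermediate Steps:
Q(m) = -3 + m
Q(B)*X = (-3 - 7)*(-148) = -10*(-148) = 1480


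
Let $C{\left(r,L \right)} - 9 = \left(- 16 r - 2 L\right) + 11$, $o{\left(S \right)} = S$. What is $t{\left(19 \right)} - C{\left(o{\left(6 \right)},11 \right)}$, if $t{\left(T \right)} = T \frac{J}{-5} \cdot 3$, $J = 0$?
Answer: $98$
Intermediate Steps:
$t{\left(T \right)} = 0$ ($t{\left(T \right)} = T \frac{0}{-5} \cdot 3 = T 0 \left(- \frac{1}{5}\right) 3 = T 0 \cdot 3 = 0 \cdot 3 = 0$)
$C{\left(r,L \right)} = 20 - 16 r - 2 L$ ($C{\left(r,L \right)} = 9 - \left(-11 + 2 L + 16 r\right) = 20 - 16 r - 2 L$)
$t{\left(19 \right)} - C{\left(o{\left(6 \right)},11 \right)} = 0 - \left(20 - 96 - 22\right) = 0 - -98 = 0 + 98 = 98$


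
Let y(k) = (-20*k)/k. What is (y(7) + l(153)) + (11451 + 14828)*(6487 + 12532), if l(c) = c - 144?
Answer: 499800290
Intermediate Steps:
l(c) = -144 + c
y(k) = -20
(y(7) + l(153)) + (11451 + 14828)*(6487 + 12532) = (-20 + (-144 + 153)) + (11451 + 14828)*(6487 + 12532) = (-20 + 9) + 26279*19019 = -11 + 499800301 = 499800290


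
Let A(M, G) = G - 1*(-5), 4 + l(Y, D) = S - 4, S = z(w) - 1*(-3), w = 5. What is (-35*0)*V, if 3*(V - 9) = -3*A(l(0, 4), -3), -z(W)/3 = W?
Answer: 0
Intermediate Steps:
z(W) = -3*W
S = -12 (S = -3*5 - 1*(-3) = -15 + 3 = -12)
l(Y, D) = -20 (l(Y, D) = -4 + (-12 - 4) = -4 - 16 = -20)
A(M, G) = 5 + G (A(M, G) = G + 5 = 5 + G)
V = 7 (V = 9 + (-3*(5 - 3))/3 = 9 + (-3*2)/3 = 9 + (1/3)*(-6) = 9 - 2 = 7)
(-35*0)*V = -35*0*7 = 0*7 = 0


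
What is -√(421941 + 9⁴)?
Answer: -√428502 ≈ -654.60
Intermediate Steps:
-√(421941 + 9⁴) = -√(421941 + 6561) = -√428502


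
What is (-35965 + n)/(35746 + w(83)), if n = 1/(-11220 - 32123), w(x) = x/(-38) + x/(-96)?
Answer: -2843307736704/2825753083049 ≈ -1.0062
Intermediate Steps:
w(x) = -67*x/1824 (w(x) = x*(-1/38) + x*(-1/96) = -x/38 - x/96 = -67*x/1824)
n = -1/43343 (n = 1/(-43343) = -1/43343 ≈ -2.3072e-5)
(-35965 + n)/(35746 + w(83)) = (-35965 - 1/43343)/(35746 - 67/1824*83) = -1558830996/(43343*(35746 - 5561/1824)) = -1558830996/(43343*65195143/1824) = -1558830996/43343*1824/65195143 = -2843307736704/2825753083049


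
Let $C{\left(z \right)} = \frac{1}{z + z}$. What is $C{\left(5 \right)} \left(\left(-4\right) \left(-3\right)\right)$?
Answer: $\frac{6}{5} \approx 1.2$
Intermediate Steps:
$C{\left(z \right)} = \frac{1}{2 z}$
$C{\left(5 \right)} \left(\left(-4\right) \left(-3\right)\right) = \frac{1}{2 \cdot 5} \left(\left(-4\right) \left(-3\right)\right) = \frac{1}{2} \cdot \frac{1}{5} \cdot 12 = \frac{1}{10} \cdot 12 = \frac{6}{5}$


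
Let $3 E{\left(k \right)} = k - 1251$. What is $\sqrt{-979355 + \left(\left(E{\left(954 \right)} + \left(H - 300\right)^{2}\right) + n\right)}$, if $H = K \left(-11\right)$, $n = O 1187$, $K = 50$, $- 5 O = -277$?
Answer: $\frac{3 i \sqrt{531095}}{5} \approx 437.26 i$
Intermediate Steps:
$O = \frac{277}{5}$ ($O = \left(- \frac{1}{5}\right) \left(-277\right) = \frac{277}{5} \approx 55.4$)
$E{\left(k \right)} = -417 + \frac{k}{3}$ ($E{\left(k \right)} = \frac{k - 1251}{3} = \frac{-1251 + k}{3} = -417 + \frac{k}{3}$)
$n = \frac{328799}{5}$ ($n = \frac{277}{5} \cdot 1187 = \frac{328799}{5} \approx 65760.0$)
$H = -550$ ($H = 50 \left(-11\right) = -550$)
$\sqrt{-979355 + \left(\left(E{\left(954 \right)} + \left(H - 300\right)^{2}\right) + n\right)} = \sqrt{-979355 + \left(\left(\left(-417 + \frac{1}{3} \cdot 954\right) + \left(-550 - 300\right)^{2}\right) + \frac{328799}{5}\right)} = \sqrt{-979355 + \left(\left(\left(-417 + 318\right) + \left(-850\right)^{2}\right) + \frac{328799}{5}\right)} = \sqrt{-979355 + \left(\left(-99 + 722500\right) + \frac{328799}{5}\right)} = \sqrt{-979355 + \left(722401 + \frac{328799}{5}\right)} = \sqrt{-979355 + \frac{3940804}{5}} = \sqrt{- \frac{955971}{5}} = \frac{3 i \sqrt{531095}}{5}$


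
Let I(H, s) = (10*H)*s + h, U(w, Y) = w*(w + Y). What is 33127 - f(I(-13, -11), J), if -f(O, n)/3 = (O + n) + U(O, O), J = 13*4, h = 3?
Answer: 12358516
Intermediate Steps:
J = 52
U(w, Y) = w*(Y + w)
I(H, s) = 3 + 10*H*s (I(H, s) = (10*H)*s + 3 = 10*H*s + 3 = 3 + 10*H*s)
f(O, n) = -6*O² - 3*O - 3*n (f(O, n) = -3*((O + n) + O*(O + O)) = -3*((O + n) + O*(2*O)) = -3*((O + n) + 2*O²) = -3*(O + n + 2*O²) = -6*O² - 3*O - 3*n)
33127 - f(I(-13, -11), J) = 33127 - (-6*(3 + 10*(-13)*(-11))² - 3*(3 + 10*(-13)*(-11)) - 3*52) = 33127 - (-6*(3 + 1430)² - 3*(3 + 1430) - 156) = 33127 - (-6*1433² - 3*1433 - 156) = 33127 - (-6*2053489 - 4299 - 156) = 33127 - (-12320934 - 4299 - 156) = 33127 - 1*(-12325389) = 33127 + 12325389 = 12358516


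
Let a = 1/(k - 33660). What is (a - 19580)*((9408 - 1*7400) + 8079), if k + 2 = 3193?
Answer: -6017732932827/30469 ≈ -1.9750e+8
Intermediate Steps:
k = 3191 (k = -2 + 3193 = 3191)
a = -1/30469 (a = 1/(3191 - 33660) = 1/(-30469) = -1/30469 ≈ -3.2820e-5)
(a - 19580)*((9408 - 1*7400) + 8079) = (-1/30469 - 19580)*((9408 - 1*7400) + 8079) = -596583021*((9408 - 7400) + 8079)/30469 = -596583021*(2008 + 8079)/30469 = -596583021/30469*10087 = -6017732932827/30469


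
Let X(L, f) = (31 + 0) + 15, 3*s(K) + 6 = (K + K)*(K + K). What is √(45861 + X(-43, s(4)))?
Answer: √45907 ≈ 214.26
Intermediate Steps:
s(K) = -2 + 4*K²/3 (s(K) = -2 + ((K + K)*(K + K))/3 = -2 + ((2*K)*(2*K))/3 = -2 + (4*K²)/3 = -2 + 4*K²/3)
X(L, f) = 46 (X(L, f) = 31 + 15 = 46)
√(45861 + X(-43, s(4))) = √(45861 + 46) = √45907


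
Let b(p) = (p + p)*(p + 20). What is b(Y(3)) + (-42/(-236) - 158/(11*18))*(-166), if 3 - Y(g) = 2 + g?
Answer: 180617/5841 ≈ 30.922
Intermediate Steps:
Y(g) = 1 - g (Y(g) = 3 - (2 + g) = 3 + (-2 - g) = 1 - g)
b(p) = 2*p*(20 + p) (b(p) = (2*p)*(20 + p) = 2*p*(20 + p))
b(Y(3)) + (-42/(-236) - 158/(11*18))*(-166) = 2*(1 - 1*3)*(20 + (1 - 1*3)) + (-42/(-236) - 158/(11*18))*(-166) = 2*(1 - 3)*(20 + (1 - 3)) + (-42*(-1/236) - 158/198)*(-166) = 2*(-2)*(20 - 2) + (21/118 - 158*1/198)*(-166) = 2*(-2)*18 + (21/118 - 79/99)*(-166) = -72 - 7243/11682*(-166) = -72 + 601169/5841 = 180617/5841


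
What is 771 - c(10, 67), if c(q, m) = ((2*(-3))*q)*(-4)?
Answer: 531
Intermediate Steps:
c(q, m) = 24*q (c(q, m) = -6*q*(-4) = 24*q)
771 - c(10, 67) = 771 - 24*10 = 771 - 1*240 = 771 - 240 = 531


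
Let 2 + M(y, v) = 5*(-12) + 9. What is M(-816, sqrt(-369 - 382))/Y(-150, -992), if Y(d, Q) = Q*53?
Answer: 1/992 ≈ 0.0010081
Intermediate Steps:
Y(d, Q) = 53*Q
M(y, v) = -53 (M(y, v) = -2 + (5*(-12) + 9) = -2 + (-60 + 9) = -2 - 51 = -53)
M(-816, sqrt(-369 - 382))/Y(-150, -992) = -53/(53*(-992)) = -53/(-52576) = -53*(-1/52576) = 1/992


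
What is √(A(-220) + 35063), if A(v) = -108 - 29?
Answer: √34926 ≈ 186.89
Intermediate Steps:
A(v) = -137
√(A(-220) + 35063) = √(-137 + 35063) = √34926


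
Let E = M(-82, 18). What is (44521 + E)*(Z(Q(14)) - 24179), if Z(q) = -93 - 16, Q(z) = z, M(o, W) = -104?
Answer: -1078800096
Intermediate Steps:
E = -104
Z(q) = -109
(44521 + E)*(Z(Q(14)) - 24179) = (44521 - 104)*(-109 - 24179) = 44417*(-24288) = -1078800096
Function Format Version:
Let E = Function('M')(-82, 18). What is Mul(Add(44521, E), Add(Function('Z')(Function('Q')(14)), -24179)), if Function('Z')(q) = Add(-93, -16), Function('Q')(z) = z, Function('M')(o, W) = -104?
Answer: -1078800096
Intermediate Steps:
E = -104
Function('Z')(q) = -109
Mul(Add(44521, E), Add(Function('Z')(Function('Q')(14)), -24179)) = Mul(Add(44521, -104), Add(-109, -24179)) = Mul(44417, -24288) = -1078800096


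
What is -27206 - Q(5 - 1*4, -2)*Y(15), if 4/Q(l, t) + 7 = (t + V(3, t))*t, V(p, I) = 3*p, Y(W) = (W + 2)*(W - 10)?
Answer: -570986/21 ≈ -27190.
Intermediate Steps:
Y(W) = (-10 + W)*(2 + W) (Y(W) = (2 + W)*(-10 + W) = (-10 + W)*(2 + W))
Q(l, t) = 4/(-7 + t*(9 + t)) (Q(l, t) = 4/(-7 + (t + 3*3)*t) = 4/(-7 + (t + 9)*t) = 4/(-7 + (9 + t)*t) = 4/(-7 + t*(9 + t)))
-27206 - Q(5 - 1*4, -2)*Y(15) = -27206 - 4/(-7 + (-2)² + 9*(-2))*(-20 + 15² - 8*15) = -27206 - 4/(-7 + 4 - 18)*(-20 + 225 - 120) = -27206 - 4/(-21)*85 = -27206 - 4*(-1/21)*85 = -27206 - (-4)*85/21 = -27206 - 1*(-340/21) = -27206 + 340/21 = -570986/21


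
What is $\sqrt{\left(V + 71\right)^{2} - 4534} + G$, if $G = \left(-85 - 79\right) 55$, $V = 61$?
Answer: $-9020 + \sqrt{12890} \approx -8906.5$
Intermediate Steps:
$G = -9020$ ($G = \left(-164\right) 55 = -9020$)
$\sqrt{\left(V + 71\right)^{2} - 4534} + G = \sqrt{\left(61 + 71\right)^{2} - 4534} - 9020 = \sqrt{132^{2} - 4534} - 9020 = \sqrt{17424 - 4534} - 9020 = \sqrt{12890} - 9020 = -9020 + \sqrt{12890}$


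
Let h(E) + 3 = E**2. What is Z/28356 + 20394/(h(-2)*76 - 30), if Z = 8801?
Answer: 289348555/652188 ≈ 443.66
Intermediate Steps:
h(E) = -3 + E**2
Z/28356 + 20394/(h(-2)*76 - 30) = 8801/28356 + 20394/((-3 + (-2)**2)*76 - 30) = 8801*(1/28356) + 20394/((-3 + 4)*76 - 30) = 8801/28356 + 20394/(1*76 - 30) = 8801/28356 + 20394/(76 - 30) = 8801/28356 + 20394/46 = 8801/28356 + 20394*(1/46) = 8801/28356 + 10197/23 = 289348555/652188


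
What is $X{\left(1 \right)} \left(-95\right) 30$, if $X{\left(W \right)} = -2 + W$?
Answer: $2850$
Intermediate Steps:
$X{\left(1 \right)} \left(-95\right) 30 = \left(-2 + 1\right) \left(-95\right) 30 = \left(-1\right) \left(-95\right) 30 = 95 \cdot 30 = 2850$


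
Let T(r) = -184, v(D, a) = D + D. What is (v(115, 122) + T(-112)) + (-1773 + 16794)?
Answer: 15067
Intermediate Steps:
v(D, a) = 2*D
(v(115, 122) + T(-112)) + (-1773 + 16794) = (2*115 - 184) + (-1773 + 16794) = (230 - 184) + 15021 = 46 + 15021 = 15067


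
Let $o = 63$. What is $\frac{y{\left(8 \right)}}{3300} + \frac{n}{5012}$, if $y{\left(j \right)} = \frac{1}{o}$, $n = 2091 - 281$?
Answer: $\frac{13439429}{37214100} \approx 0.36114$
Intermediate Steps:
$n = 1810$
$y{\left(j \right)} = \frac{1}{63}$
$\frac{y{\left(8 \right)}}{3300} + \frac{n}{5012} = \frac{1}{63 \cdot 3300} + \frac{1810}{5012} = \frac{1}{63} \cdot \frac{1}{3300} + 1810 \cdot \frac{1}{5012} = \frac{1}{207900} + \frac{905}{2506} = \frac{13439429}{37214100}$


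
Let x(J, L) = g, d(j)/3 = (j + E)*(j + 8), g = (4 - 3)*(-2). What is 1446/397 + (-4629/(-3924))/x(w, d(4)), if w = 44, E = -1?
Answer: 3170165/1038552 ≈ 3.0525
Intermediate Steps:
g = -2 (g = 1*(-2) = -2)
d(j) = 3*(-1 + j)*(8 + j) (d(j) = 3*((j - 1)*(j + 8)) = 3*((-1 + j)*(8 + j)) = 3*(-1 + j)*(8 + j))
x(J, L) = -2
1446/397 + (-4629/(-3924))/x(w, d(4)) = 1446/397 - 4629/(-3924)/(-2) = 1446*(1/397) - 4629*(-1/3924)*(-1/2) = 1446/397 + (1543/1308)*(-1/2) = 1446/397 - 1543/2616 = 3170165/1038552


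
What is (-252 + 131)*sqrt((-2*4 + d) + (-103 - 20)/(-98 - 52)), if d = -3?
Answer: -121*I*sqrt(1018)/10 ≈ -386.06*I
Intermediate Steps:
(-252 + 131)*sqrt((-2*4 + d) + (-103 - 20)/(-98 - 52)) = (-252 + 131)*sqrt((-2*4 - 3) + (-103 - 20)/(-98 - 52)) = -121*sqrt((-8 - 3) - 123/(-150)) = -121*sqrt(-11 - 123*(-1/150)) = -121*sqrt(-11 + 41/50) = -121*I*sqrt(1018)/10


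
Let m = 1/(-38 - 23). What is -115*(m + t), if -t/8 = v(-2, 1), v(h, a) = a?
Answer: 56235/61 ≈ 921.88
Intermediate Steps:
t = -8 (t = -8*1 = -8)
m = -1/61 (m = 1/(-61) = -1/61 ≈ -0.016393)
-115*(m + t) = -115*(-1/61 - 8) = -115*(-489/61) = 56235/61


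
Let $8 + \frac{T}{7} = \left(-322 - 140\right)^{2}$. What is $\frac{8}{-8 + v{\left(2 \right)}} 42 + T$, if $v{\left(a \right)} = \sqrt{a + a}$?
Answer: $1493996$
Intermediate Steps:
$v{\left(a \right)} = \sqrt{2} \sqrt{a}$ ($v{\left(a \right)} = \sqrt{2 a} = \sqrt{2} \sqrt{a}$)
$T = 1494052$ ($T = -56 + 7 \left(-322 - 140\right)^{2} = -56 + 7 \left(-462\right)^{2} = -56 + 7 \cdot 213444 = -56 + 1494108 = 1494052$)
$\frac{8}{-8 + v{\left(2 \right)}} 42 + T = \frac{8}{-8 + \sqrt{2} \sqrt{2}} \cdot 42 + 1494052 = \frac{8}{-8 + 2} \cdot 42 + 1494052 = \frac{8}{-6} \cdot 42 + 1494052 = 8 \left(- \frac{1}{6}\right) 42 + 1494052 = \left(- \frac{4}{3}\right) 42 + 1494052 = -56 + 1494052 = 1493996$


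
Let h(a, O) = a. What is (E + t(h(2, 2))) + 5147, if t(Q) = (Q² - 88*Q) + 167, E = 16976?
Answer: 22118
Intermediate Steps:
t(Q) = 167 + Q² - 88*Q
(E + t(h(2, 2))) + 5147 = (16976 + (167 + 2² - 88*2)) + 5147 = (16976 + (167 + 4 - 176)) + 5147 = (16976 - 5) + 5147 = 16971 + 5147 = 22118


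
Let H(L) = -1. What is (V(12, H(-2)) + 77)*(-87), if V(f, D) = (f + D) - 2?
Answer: -7482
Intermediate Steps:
V(f, D) = -2 + D + f (V(f, D) = (D + f) - 2 = -2 + D + f)
(V(12, H(-2)) + 77)*(-87) = ((-2 - 1 + 12) + 77)*(-87) = (9 + 77)*(-87) = 86*(-87) = -7482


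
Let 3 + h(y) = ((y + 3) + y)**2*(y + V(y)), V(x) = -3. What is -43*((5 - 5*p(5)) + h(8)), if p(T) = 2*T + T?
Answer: -74476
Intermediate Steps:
p(T) = 3*T
h(y) = -3 + (3 + 2*y)**2*(-3 + y) (h(y) = -3 + ((y + 3) + y)**2*(y - 3) = -3 + ((3 + y) + y)**2*(-3 + y) = -3 + (3 + 2*y)**2*(-3 + y))
-43*((5 - 5*p(5)) + h(8)) = -43*((5 - 15*5) + (-30 - 27*8 + 4*8**3)) = -43*((5 - 5*15) + (-30 - 216 + 4*512)) = -43*((5 - 75) + (-30 - 216 + 2048)) = -43*(-70 + 1802) = -43*1732 = -74476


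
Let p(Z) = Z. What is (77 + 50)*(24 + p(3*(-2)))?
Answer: 2286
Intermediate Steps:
(77 + 50)*(24 + p(3*(-2))) = (77 + 50)*(24 + 3*(-2)) = 127*(24 - 6) = 127*18 = 2286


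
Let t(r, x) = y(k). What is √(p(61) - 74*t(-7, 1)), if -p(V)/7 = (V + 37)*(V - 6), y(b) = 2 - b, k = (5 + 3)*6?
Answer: 3*I*√3814 ≈ 185.27*I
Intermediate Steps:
k = 48 (k = 8*6 = 48)
t(r, x) = -46 (t(r, x) = 2 - 1*48 = 2 - 48 = -46)
p(V) = -7*(-6 + V)*(37 + V) (p(V) = -7*(V + 37)*(V - 6) = -7*(37 + V)*(-6 + V) = -7*(-6 + V)*(37 + V))
√(p(61) - 74*t(-7, 1)) = √((1554 - 217*61 - 7*61²) - 74*(-46)) = √((1554 - 13237 - 7*3721) + 3404) = √((1554 - 13237 - 26047) + 3404) = √(-37730 + 3404) = √(-34326) = 3*I*√3814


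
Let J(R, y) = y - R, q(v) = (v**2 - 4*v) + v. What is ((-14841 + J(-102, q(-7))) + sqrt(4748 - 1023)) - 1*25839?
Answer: -40508 + 5*sqrt(149) ≈ -40447.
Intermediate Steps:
q(v) = v**2 - 3*v
((-14841 + J(-102, q(-7))) + sqrt(4748 - 1023)) - 1*25839 = ((-14841 + (-7*(-3 - 7) - 1*(-102))) + sqrt(4748 - 1023)) - 1*25839 = ((-14841 + (-7*(-10) + 102)) + sqrt(3725)) - 25839 = ((-14841 + (70 + 102)) + 5*sqrt(149)) - 25839 = ((-14841 + 172) + 5*sqrt(149)) - 25839 = (-14669 + 5*sqrt(149)) - 25839 = -40508 + 5*sqrt(149)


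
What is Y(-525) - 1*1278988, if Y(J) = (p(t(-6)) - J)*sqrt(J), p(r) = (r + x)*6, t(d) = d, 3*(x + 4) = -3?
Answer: -1278988 + 2295*I*sqrt(21) ≈ -1.279e+6 + 10517.0*I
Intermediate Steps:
x = -5 (x = -4 + (1/3)*(-3) = -4 - 1 = -5)
p(r) = -30 + 6*r (p(r) = (r - 5)*6 = (-5 + r)*6 = -30 + 6*r)
Y(J) = sqrt(J)*(-66 - J) (Y(J) = ((-30 + 6*(-6)) - J)*sqrt(J) = ((-30 - 36) - J)*sqrt(J) = (-66 - J)*sqrt(J) = sqrt(J)*(-66 - J))
Y(-525) - 1*1278988 = sqrt(-525)*(-66 - 1*(-525)) - 1*1278988 = (5*I*sqrt(21))*(-66 + 525) - 1278988 = (5*I*sqrt(21))*459 - 1278988 = 2295*I*sqrt(21) - 1278988 = -1278988 + 2295*I*sqrt(21)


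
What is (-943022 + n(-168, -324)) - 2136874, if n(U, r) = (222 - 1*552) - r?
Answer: -3079902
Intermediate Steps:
n(U, r) = -330 - r (n(U, r) = (222 - 552) - r = -330 - r)
(-943022 + n(-168, -324)) - 2136874 = (-943022 + (-330 - 1*(-324))) - 2136874 = (-943022 + (-330 + 324)) - 2136874 = (-943022 - 6) - 2136874 = -943028 - 2136874 = -3079902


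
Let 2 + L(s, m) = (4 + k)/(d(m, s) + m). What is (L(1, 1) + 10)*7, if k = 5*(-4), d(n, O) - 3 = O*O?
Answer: 168/5 ≈ 33.600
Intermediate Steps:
d(n, O) = 3 + O² (d(n, O) = 3 + O*O = 3 + O²)
k = -20
L(s, m) = -2 - 16/(3 + m + s²) (L(s, m) = -2 + (4 - 20)/((3 + s²) + m) = -2 - 16/(3 + m + s²))
(L(1, 1) + 10)*7 = (2*(-11 - 1*1 - 1*1²)/(3 + 1 + 1²) + 10)*7 = (2*(-11 - 1 - 1*1)/(3 + 1 + 1) + 10)*7 = (2*(-11 - 1 - 1)/5 + 10)*7 = (2*(⅕)*(-13) + 10)*7 = (-26/5 + 10)*7 = (24/5)*7 = 168/5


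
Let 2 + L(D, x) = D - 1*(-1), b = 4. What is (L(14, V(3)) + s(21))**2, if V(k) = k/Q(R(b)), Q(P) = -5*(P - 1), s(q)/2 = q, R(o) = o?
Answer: 3025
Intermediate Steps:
s(q) = 2*q
Q(P) = 5 - 5*P (Q(P) = -5*(-1 + P) = 5 - 5*P)
V(k) = -k/15 (V(k) = k/(5 - 5*4) = k/(5 - 20) = k/(-15) = k*(-1/15) = -k/15)
L(D, x) = -1 + D (L(D, x) = -2 + (D - 1*(-1)) = -2 + (D + 1) = -2 + (1 + D) = -1 + D)
(L(14, V(3)) + s(21))**2 = ((-1 + 14) + 2*21)**2 = (13 + 42)**2 = 55**2 = 3025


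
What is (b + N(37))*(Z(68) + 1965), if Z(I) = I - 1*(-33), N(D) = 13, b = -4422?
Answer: -9108994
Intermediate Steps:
Z(I) = 33 + I (Z(I) = I + 33 = 33 + I)
(b + N(37))*(Z(68) + 1965) = (-4422 + 13)*((33 + 68) + 1965) = -4409*(101 + 1965) = -4409*2066 = -9108994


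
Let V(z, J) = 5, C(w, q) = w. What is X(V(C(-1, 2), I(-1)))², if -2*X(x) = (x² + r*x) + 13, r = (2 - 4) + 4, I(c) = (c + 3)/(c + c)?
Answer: 576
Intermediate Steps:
I(c) = (3 + c)/(2*c) (I(c) = (3 + c)/((2*c)) = (3 + c)*(1/(2*c)) = (3 + c)/(2*c))
r = 2 (r = -2 + 4 = 2)
X(x) = -13/2 - x - x²/2 (X(x) = -((x² + 2*x) + 13)/2 = -(13 + x² + 2*x)/2 = -13/2 - x - x²/2)
X(V(C(-1, 2), I(-1)))² = (-13/2 - 1*5 - ½*5²)² = (-13/2 - 5 - ½*25)² = (-13/2 - 5 - 25/2)² = (-24)² = 576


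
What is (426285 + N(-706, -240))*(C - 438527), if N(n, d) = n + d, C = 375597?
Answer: -26766583270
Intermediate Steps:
N(n, d) = d + n
(426285 + N(-706, -240))*(C - 438527) = (426285 + (-240 - 706))*(375597 - 438527) = (426285 - 946)*(-62930) = 425339*(-62930) = -26766583270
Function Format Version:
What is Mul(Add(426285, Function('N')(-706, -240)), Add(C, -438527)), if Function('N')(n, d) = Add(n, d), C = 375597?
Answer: -26766583270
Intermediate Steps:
Function('N')(n, d) = Add(d, n)
Mul(Add(426285, Function('N')(-706, -240)), Add(C, -438527)) = Mul(Add(426285, Add(-240, -706)), Add(375597, -438527)) = Mul(Add(426285, -946), -62930) = Mul(425339, -62930) = -26766583270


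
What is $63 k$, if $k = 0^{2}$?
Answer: $0$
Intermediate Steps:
$k = 0$
$63 k = 63 \cdot 0 = 0$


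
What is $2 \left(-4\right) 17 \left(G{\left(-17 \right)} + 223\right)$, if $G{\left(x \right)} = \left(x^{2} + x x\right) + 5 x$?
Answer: $-97376$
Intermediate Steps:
$G{\left(x \right)} = 2 x^{2} + 5 x$ ($G{\left(x \right)} = \left(x^{2} + x^{2}\right) + 5 x = 2 x^{2} + 5 x$)
$2 \left(-4\right) 17 \left(G{\left(-17 \right)} + 223\right) = 2 \left(-4\right) 17 \left(- 17 \left(5 + 2 \left(-17\right)\right) + 223\right) = \left(-8\right) 17 \left(- 17 \left(5 - 34\right) + 223\right) = - 136 \left(\left(-17\right) \left(-29\right) + 223\right) = - 136 \left(493 + 223\right) = \left(-136\right) 716 = -97376$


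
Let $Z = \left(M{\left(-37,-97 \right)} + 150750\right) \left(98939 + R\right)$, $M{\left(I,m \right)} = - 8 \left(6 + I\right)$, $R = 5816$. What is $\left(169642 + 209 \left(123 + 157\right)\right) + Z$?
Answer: $15818023652$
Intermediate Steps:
$M{\left(I,m \right)} = -48 - 8 I$
$Z = 15817795490$ ($Z = \left(\left(-48 - -296\right) + 150750\right) \left(98939 + 5816\right) = \left(\left(-48 + 296\right) + 150750\right) 104755 = \left(248 + 150750\right) 104755 = 150998 \cdot 104755 = 15817795490$)
$\left(169642 + 209 \left(123 + 157\right)\right) + Z = \left(169642 + 209 \left(123 + 157\right)\right) + 15817795490 = \left(169642 + 209 \cdot 280\right) + 15817795490 = \left(169642 + 58520\right) + 15817795490 = 228162 + 15817795490 = 15818023652$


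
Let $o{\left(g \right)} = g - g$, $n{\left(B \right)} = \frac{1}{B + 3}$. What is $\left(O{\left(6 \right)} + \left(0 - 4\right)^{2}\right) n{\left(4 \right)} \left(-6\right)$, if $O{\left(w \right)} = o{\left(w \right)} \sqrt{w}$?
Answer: $- \frac{96}{7} \approx -13.714$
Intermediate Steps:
$n{\left(B \right)} = \frac{1}{3 + B}$
$o{\left(g \right)} = 0$
$O{\left(w \right)} = 0$ ($O{\left(w \right)} = 0 \sqrt{w} = 0$)
$\left(O{\left(6 \right)} + \left(0 - 4\right)^{2}\right) n{\left(4 \right)} \left(-6\right) = \frac{0 + \left(0 - 4\right)^{2}}{3 + 4} \left(-6\right) = \frac{0 + \left(-4\right)^{2}}{7} \left(-6\right) = \left(0 + 16\right) \frac{1}{7} \left(-6\right) = 16 \cdot \frac{1}{7} \left(-6\right) = \frac{16}{7} \left(-6\right) = - \frac{96}{7}$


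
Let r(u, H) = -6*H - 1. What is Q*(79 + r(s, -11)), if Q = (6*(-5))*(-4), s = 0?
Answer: 17280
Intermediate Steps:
r(u, H) = -1 - 6*H
Q = 120 (Q = -30*(-4) = 120)
Q*(79 + r(s, -11)) = 120*(79 + (-1 - 6*(-11))) = 120*(79 + (-1 + 66)) = 120*(79 + 65) = 120*144 = 17280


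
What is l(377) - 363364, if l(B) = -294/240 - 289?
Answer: -14546169/40 ≈ -3.6365e+5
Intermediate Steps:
l(B) = -11609/40 (l(B) = -294*1/240 - 289 = -49/40 - 289 = -11609/40)
l(377) - 363364 = -11609/40 - 363364 = -14546169/40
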